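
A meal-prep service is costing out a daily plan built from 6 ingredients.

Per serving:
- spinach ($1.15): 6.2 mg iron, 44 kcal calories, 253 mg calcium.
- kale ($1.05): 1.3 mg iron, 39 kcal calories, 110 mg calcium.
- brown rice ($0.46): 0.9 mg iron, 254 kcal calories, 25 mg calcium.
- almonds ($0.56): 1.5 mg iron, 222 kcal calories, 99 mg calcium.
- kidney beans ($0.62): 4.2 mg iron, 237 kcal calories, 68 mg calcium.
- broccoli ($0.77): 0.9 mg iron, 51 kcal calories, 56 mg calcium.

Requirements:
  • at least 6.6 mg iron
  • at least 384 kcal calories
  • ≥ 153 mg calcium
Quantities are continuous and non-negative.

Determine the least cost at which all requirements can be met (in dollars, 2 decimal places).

$1.13

Let x1 = servings of spinach, x2 = servings of kale, x3 = servings of brown rice, x4 = servings of almonds, x5 = servings of kidney beans, x6 = servings of broccoli.
Minimize 1.15x1 + 1.05x2 + 0.46x3 + 0.56x4 + 0.62x5 + 0.77x6 s.t.:
  6.2x1 + 1.3x2 + 0.9x3 + 1.5x4 + 4.2x5 + 0.9x6 ≥ 6.6   (iron)
  44x1 + 39x2 + 254x3 + 222x4 + 237x5 + 51x6 ≥ 384   (calories)
  253x1 + 110x2 + 25x3 + 99x4 + 68x5 + 56x6 ≥ 153   (calcium)
  x1, x2, x3, x4, x5, x6 ≥ 0.
The cheapest feasible vertex uses only spinach, almonds, kidney beans; kale, brown rice, broccoli are not used. There the iron, calories, calcium constraints are tight.
So spinach = 0.1249 servings, almonds = 0.3624 servings, kidney beans = 1.258 servings.
Total cost: 1.15·0.1249 + 0.56·0.3624 + 0.62·1.258 = 1.1265.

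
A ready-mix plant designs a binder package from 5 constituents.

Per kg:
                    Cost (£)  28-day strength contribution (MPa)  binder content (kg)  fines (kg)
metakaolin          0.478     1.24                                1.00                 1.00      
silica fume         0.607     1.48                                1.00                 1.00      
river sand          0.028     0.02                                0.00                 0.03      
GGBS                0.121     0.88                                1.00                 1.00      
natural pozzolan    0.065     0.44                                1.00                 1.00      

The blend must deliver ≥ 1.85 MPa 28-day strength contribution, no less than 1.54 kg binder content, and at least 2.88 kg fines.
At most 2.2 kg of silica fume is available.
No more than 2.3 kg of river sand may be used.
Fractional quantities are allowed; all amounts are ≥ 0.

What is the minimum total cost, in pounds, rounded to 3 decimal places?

£0.261

Let x1 = kg of metakaolin, x2 = kg of silica fume, x3 = kg of river sand, x4 = kg of GGBS, x5 = kg of natural pozzolan.
min 0.478x1 + 0.607x2 + 0.028x3 + 0.121x4 + 0.065x5 subject to:
  1.24x1 + 1.48x2 + 0.02x3 + 0.88x4 + 0.44x5 ≥ 1.85   (28-day strength contribution)
  1x1 + 1x2 + 1x4 + 1x5 ≥ 1.54   (binder content)
  1x1 + 1x2 + 0.03x3 + 1x4 + 1x5 ≥ 2.88   (fines)
  x2 ≤ 2.2
  x3 ≤ 2.3
  x1, x2, x3, x4, x5 ≥ 0.
The minimum-cost mix takes nothing from metakaolin, silica fume, river sand — only GGBS, natural pozzolan. There the 28-day strength contribution and fines constraints are tight.
Optimal quantities: GGBS = 1.325 kg, natural pozzolan = 1.555 kg.
Hence cost = 0.121·1.325 + 0.065·1.555 = £0.26140.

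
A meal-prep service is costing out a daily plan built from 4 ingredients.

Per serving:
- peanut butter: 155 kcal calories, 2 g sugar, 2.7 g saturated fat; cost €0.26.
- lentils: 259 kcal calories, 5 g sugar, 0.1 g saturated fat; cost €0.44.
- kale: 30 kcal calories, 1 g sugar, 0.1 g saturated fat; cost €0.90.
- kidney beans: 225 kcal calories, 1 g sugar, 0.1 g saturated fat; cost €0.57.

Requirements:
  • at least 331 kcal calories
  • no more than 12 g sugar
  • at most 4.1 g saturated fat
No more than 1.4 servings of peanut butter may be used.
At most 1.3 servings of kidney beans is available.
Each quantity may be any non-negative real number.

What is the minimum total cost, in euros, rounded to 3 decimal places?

€0.558

Set it up as a linear program. Let x1 = servings of peanut butter, x2 = servings of lentils, x3 = servings of kale, x4 = servings of kidney beans.
min 0.26x1 + 0.44x2 + 0.9x3 + 0.57x4 with:
  155x1 + 259x2 + 30x3 + 225x4 ≥ 331   (calories)
  2x1 + 5x2 + 1x3 + 1x4 ≤ 12   (sugar)
  2.7x1 + 0.1x2 + 0.1x3 + 0.1x4 ≤ 4.1   (saturated fat)
  x1 ≤ 1.4
  x4 ≤ 1.3
  x1, x2, x3, x4 ≥ 0.
The minimum-cost mix takes nothing from kale, kidney beans — only peanut butter, lentils. Binding constraints: calories and the peanut butter cap.
Solving gives x1 = 1.4, x2 = 0.4402.
Hence cost = 0.26·1.4 + 0.44·0.4402 = €0.55769.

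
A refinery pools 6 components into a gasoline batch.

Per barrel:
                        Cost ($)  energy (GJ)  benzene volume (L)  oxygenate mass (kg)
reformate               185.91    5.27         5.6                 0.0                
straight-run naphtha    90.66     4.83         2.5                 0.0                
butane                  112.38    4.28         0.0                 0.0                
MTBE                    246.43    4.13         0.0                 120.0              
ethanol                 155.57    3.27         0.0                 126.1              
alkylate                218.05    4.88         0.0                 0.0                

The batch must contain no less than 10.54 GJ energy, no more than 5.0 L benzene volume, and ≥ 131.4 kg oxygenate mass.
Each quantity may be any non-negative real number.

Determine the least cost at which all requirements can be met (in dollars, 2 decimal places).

This is a linear program. Let x1 = barrels of reformate, x2 = barrels of straight-run naphtha, x3 = barrels of butane, x4 = barrels of MTBE, x5 = barrels of ethanol, x6 = barrels of alkylate.
Minimise 185.91x1 + 90.66x2 + 112.38x3 + 246.43x4 + 155.57x5 + 218.05x6 subject to:
  5.27x1 + 4.83x2 + 4.28x3 + 4.13x4 + 3.27x5 + 4.88x6 ≥ 10.54   (energy)
  5.6x1 + 2.5x2 ≤ 5   (benzene volume)
  120x4 + 126.1x5 ≥ 131.4   (oxygenate mass)
  x1, x2, x3, x4, x5, x6 ≥ 0.
The minimum-cost mix takes nothing from reformate, butane, MTBE, alkylate — only straight-run naphtha, ethanol. Binding constraints: energy and oxygenate mass.
Solving gives x2 = 1.47672, x5 = 1.04203.
Cost = 90.66·1.47672 + 155.57·1.04203 = 295.9880.

$295.99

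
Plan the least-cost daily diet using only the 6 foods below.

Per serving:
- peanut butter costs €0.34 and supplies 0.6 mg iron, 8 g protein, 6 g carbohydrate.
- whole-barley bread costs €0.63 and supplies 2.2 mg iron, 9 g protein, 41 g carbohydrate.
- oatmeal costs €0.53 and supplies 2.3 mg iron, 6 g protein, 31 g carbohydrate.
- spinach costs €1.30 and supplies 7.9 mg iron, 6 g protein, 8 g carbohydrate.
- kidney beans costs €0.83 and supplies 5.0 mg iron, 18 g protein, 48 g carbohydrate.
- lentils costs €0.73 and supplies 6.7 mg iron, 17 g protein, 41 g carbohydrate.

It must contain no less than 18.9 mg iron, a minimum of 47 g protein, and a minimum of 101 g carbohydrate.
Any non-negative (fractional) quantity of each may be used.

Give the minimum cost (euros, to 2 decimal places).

This is a linear program. Let x1 = servings of peanut butter, x2 = servings of whole-barley bread, x3 = servings of oatmeal, x4 = servings of spinach, x5 = servings of kidney beans, x6 = servings of lentils.
Minimize 0.34x1 + 0.63x2 + 0.53x3 + 1.3x4 + 0.83x5 + 0.73x6 subject to:
  0.6x1 + 2.2x2 + 2.3x3 + 7.9x4 + 5x5 + 6.7x6 ≥ 18.9   (iron)
  8x1 + 9x2 + 6x3 + 6x4 + 18x5 + 17x6 ≥ 47   (protein)
  6x1 + 41x2 + 31x3 + 8x4 + 48x5 + 41x6 ≥ 101   (carbohydrate)
  x1, x2, x3, x4, x5, x6 ≥ 0.
The minimum-cost mix takes nothing from peanut butter, whole-barley bread, oatmeal, spinach, kidney beans — only lentils. Binding constraint: iron.
That vertex is x6 = 2.821.
Cost = 0.73·2.821 = 2.0593.

€2.06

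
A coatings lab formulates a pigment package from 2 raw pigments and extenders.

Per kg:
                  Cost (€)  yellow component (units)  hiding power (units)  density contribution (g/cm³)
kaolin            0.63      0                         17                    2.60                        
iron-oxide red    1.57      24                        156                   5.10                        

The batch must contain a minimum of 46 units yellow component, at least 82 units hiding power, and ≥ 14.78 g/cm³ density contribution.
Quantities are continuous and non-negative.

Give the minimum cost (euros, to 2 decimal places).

This is a linear program. Let x1 = kg of kaolin, x2 = kg of iron-oxide red.
Minimise 0.63x1 + 1.57x2 with:
  24x2 ≥ 46   (yellow component)
  17x1 + 156x2 ≥ 82   (hiding power)
  2.6x1 + 5.1x2 ≥ 14.78   (density contribution)
  x1, x2 ≥ 0.
Both inputs are positive at the optimum. Binding constraints: yellow component and density contribution.
That vertex is x1 = 1.925, x2 = 1.917.
Cost = 0.63·1.925 + 1.57·1.917 = 4.2224.

€4.22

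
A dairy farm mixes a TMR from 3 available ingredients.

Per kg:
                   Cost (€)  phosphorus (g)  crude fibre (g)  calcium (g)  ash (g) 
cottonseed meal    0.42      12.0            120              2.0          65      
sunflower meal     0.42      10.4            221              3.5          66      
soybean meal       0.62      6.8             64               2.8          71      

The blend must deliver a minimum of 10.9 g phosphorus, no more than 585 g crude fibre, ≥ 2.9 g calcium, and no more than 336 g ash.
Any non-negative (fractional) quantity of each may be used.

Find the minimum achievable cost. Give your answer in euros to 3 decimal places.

Treat it as an LP. Let x1 = kg of cottonseed meal, x2 = kg of sunflower meal, x3 = kg of soybean meal.
Minimise 0.42x1 + 0.42x2 + 0.62x3 s.t.:
  12x1 + 10.4x2 + 6.8x3 ≥ 10.9   (phosphorus)
  120x1 + 221x2 + 64x3 ≤ 585   (crude fibre)
  2x1 + 3.5x2 + 2.8x3 ≥ 2.9   (calcium)
  65x1 + 66x2 + 71x3 ≤ 336   (ash)
  x1, x2, x3 ≥ 0.
The minimum-cost mix takes nothing from soybean meal — only cottonseed meal, sunflower meal. Binding constraints: phosphorus and calcium.
Solving gives x1 = 0.3769, x2 = 0.6132.
Hence cost = 0.42·0.3769 + 0.42·0.6132 = €0.41584.

€0.416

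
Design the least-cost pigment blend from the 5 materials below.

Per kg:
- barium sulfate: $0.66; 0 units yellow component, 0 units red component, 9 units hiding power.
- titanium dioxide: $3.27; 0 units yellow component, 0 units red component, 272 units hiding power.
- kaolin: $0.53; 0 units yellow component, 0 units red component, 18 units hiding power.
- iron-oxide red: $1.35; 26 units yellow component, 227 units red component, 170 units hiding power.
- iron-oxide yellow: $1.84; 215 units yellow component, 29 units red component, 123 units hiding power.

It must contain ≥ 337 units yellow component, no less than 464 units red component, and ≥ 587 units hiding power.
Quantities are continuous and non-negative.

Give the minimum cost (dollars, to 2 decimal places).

$5.75

Set it up as a linear program. Let x1 = kg of barium sulfate, x2 = kg of titanium dioxide, x3 = kg of kaolin, x4 = kg of iron-oxide red, x5 = kg of iron-oxide yellow.
min 0.66x1 + 3.27x2 + 0.53x3 + 1.35x4 + 1.84x5 s.t.:
  26x4 + 215x5 ≥ 337   (yellow component)
  227x4 + 29x5 ≥ 464   (red component)
  9x1 + 272x2 + 18x3 + 170x4 + 123x5 ≥ 587   (hiding power)
  x1, x2, x3, x4, x5 ≥ 0.
The optimal basis is {iron-oxide red, iron-oxide yellow}; barium sulfate, titanium dioxide, kaolin drop out. There the yellow component and hiding power constraints are tight.
Solving gives x4 = 2.541, x5 = 1.26.
Total cost: 1.35·2.541 + 1.84·1.26 = 5.7488.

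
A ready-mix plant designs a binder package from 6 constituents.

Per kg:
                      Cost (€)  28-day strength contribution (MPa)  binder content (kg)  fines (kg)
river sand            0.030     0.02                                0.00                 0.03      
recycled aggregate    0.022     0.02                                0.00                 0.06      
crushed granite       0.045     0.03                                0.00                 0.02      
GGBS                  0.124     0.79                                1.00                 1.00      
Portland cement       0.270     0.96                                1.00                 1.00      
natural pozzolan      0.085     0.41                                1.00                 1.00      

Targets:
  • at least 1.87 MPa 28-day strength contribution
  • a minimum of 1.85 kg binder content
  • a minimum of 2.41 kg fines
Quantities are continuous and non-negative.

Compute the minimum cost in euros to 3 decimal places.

Let x1 = kg of river sand, x2 = kg of recycled aggregate, x3 = kg of crushed granite, x4 = kg of GGBS, x5 = kg of Portland cement, x6 = kg of natural pozzolan.
Minimise 0.03x1 + 0.022x2 + 0.045x3 + 0.124x4 + 0.27x5 + 0.085x6 with:
  0.02x1 + 0.02x2 + 0.03x3 + 0.79x4 + 0.96x5 + 0.41x6 ≥ 1.87   (28-day strength contribution)
  1x4 + 1x5 + 1x6 ≥ 1.85   (binder content)
  0.03x1 + 0.06x2 + 0.02x3 + 1x4 + 1x5 + 1x6 ≥ 2.41   (fines)
  x1, x2, x3, x4, x5, x6 ≥ 0.
The minimum-cost mix takes nothing from river sand, recycled aggregate, crushed granite, Portland cement — only GGBS, natural pozzolan. There the 28-day strength contribution and fines constraints are tight.
Optimal quantities: GGBS = 2.321 kg, natural pozzolan = 0.08921 kg.
Hence cost = 0.124·2.321 + 0.085·0.08921 = €0.29539.

€0.295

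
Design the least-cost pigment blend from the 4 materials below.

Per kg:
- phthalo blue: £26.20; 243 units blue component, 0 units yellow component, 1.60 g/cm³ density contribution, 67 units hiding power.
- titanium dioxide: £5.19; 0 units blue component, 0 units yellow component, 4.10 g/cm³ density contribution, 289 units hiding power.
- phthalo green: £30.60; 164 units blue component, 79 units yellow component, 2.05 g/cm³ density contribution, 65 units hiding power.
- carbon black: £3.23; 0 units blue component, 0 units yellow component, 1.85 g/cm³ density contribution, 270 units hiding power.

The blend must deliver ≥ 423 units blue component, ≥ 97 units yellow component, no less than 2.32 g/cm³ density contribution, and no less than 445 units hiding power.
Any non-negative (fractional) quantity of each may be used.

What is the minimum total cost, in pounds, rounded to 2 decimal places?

Treat it as an LP. Let x1 = kg of phthalo blue, x2 = kg of titanium dioxide, x3 = kg of phthalo green, x4 = kg of carbon black.
min 26.2x1 + 5.19x2 + 30.6x3 + 3.23x4 with:
  243x1 + 164x3 ≥ 423   (blue component)
  79x3 ≥ 97   (yellow component)
  1.6x1 + 4.1x2 + 2.05x3 + 1.85x4 ≥ 2.32   (density contribution)
  67x1 + 289x2 + 65x3 + 270x4 ≥ 445   (hiding power)
  x1, x2, x3, x4 ≥ 0.
At the optimum only phthalo blue, phthalo green, carbon black are positive (titanium dioxide = 0). Binding constraints: blue component, yellow component, hiding power.
So phthalo blue = 0.9121 kg, phthalo green = 1.228 kg, carbon black = 1.126 kg.
Cost = 26.2·0.9121 + 30.6·1.228 + 3.23·1.126 = 65.1108.

£65.11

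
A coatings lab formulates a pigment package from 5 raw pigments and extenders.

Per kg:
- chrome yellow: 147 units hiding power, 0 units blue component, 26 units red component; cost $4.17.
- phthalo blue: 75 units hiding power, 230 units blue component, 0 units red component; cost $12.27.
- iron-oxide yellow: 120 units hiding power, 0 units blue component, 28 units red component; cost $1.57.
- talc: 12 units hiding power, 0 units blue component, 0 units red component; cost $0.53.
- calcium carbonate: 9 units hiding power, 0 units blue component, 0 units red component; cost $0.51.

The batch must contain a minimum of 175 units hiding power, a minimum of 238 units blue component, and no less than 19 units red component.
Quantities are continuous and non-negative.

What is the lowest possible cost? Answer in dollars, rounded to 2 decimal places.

Let x1 = kg of chrome yellow, x2 = kg of phthalo blue, x3 = kg of iron-oxide yellow, x4 = kg of talc, x5 = kg of calcium carbonate.
Minimize 4.17x1 + 12.27x2 + 1.57x3 + 0.53x4 + 0.51x5 s.t.:
  147x1 + 75x2 + 120x3 + 12x4 + 9x5 ≥ 175   (hiding power)
  230x2 ≥ 238   (blue component)
  26x1 + 28x3 ≥ 19   (red component)
  x1, x2, x3, x4, x5 ≥ 0.
The cheapest feasible vertex uses only phthalo blue, iron-oxide yellow; chrome yellow, talc, calcium carbonate are not used. The hiding power and blue component requirements are met with equality.
So phthalo blue = 1.035 kg, iron-oxide yellow = 0.8116 kg.
Objective = 12.27·1.035 + 1.57·0.8116 = 13.9737.

$13.97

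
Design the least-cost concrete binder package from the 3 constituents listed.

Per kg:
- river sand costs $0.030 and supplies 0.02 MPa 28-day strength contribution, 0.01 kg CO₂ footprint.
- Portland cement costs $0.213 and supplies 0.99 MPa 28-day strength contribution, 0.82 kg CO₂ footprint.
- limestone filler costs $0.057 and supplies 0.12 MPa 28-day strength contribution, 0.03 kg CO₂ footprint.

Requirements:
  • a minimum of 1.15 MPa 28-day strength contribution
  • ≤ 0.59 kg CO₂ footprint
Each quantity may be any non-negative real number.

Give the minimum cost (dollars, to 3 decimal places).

$0.410

Let x1 = kg of river sand, x2 = kg of Portland cement, x3 = kg of limestone filler.
min 0.03x1 + 0.213x2 + 0.057x3 with:
  0.02x1 + 0.99x2 + 0.12x3 ≥ 1.15   (28-day strength contribution)
  0.01x1 + 0.82x2 + 0.03x3 ≤ 0.59   (CO₂ footprint)
  x1, x2, x3 ≥ 0.
At the optimum only Portland cement, limestone filler are positive (river sand = 0). The 28-day strength contribution and CO₂ footprint requirements are met with equality.
So Portland cement = 0.5284 kg, limestone filler = 5.224 kg.
Hence cost = 0.213·0.5284 + 0.057·5.224 = $0.41032.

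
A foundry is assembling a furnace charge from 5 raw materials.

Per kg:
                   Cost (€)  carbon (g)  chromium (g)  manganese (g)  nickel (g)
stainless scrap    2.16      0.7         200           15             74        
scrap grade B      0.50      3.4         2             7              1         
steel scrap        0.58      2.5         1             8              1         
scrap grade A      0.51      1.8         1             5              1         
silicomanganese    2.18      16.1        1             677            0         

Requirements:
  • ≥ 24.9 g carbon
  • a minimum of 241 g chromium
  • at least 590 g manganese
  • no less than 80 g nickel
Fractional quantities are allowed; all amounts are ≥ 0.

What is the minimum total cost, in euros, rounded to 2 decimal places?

€5.84

Let x1 = kg of stainless scrap, x2 = kg of scrap grade B, x3 = kg of steel scrap, x4 = kg of scrap grade A, x5 = kg of silicomanganese.
Minimize 2.16x1 + 0.5x2 + 0.58x3 + 0.51x4 + 2.18x5 subject to:
  0.7x1 + 3.4x2 + 2.5x3 + 1.8x4 + 16.1x5 ≥ 24.9   (carbon)
  200x1 + 2x2 + 1x3 + 1x4 + 1x5 ≥ 241   (chromium)
  15x1 + 7x2 + 8x3 + 5x4 + 677x5 ≥ 590   (manganese)
  74x1 + 1x2 + 1x3 + 1x4 ≥ 80   (nickel)
  x1, x2, x3, x4, x5 ≥ 0.
The optimal basis is {stainless scrap, silicomanganese}; scrap grade B, steel scrap, scrap grade A drop out. The carbon and chromium requirements are met with equality.
Optimal quantities: stainless scrap = 1.1975 kg, silicomanganese = 1.4945 kg.
Cost = 2.16·1.1975 + 2.18·1.4945 = 5.8446.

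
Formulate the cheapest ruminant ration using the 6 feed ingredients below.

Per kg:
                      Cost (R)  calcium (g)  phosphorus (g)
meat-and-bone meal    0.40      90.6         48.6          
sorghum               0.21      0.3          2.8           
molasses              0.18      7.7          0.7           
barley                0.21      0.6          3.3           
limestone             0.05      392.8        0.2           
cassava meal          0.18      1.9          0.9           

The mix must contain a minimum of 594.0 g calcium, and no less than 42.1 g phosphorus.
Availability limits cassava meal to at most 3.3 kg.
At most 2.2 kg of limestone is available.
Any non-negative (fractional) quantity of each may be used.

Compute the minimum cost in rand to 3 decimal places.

Treat it as an LP. Let x1 = kg of meat-and-bone meal, x2 = kg of sorghum, x3 = kg of molasses, x4 = kg of barley, x5 = kg of limestone, x6 = kg of cassava meal.
Minimize 0.4x1 + 0.21x2 + 0.18x3 + 0.21x4 + 0.05x5 + 0.18x6 s.t.:
  90.6x1 + 0.3x2 + 7.7x3 + 0.6x4 + 392.8x5 + 1.9x6 ≥ 594   (calcium)
  48.6x1 + 2.8x2 + 0.7x3 + 3.3x4 + 0.2x5 + 0.9x6 ≥ 42.1   (phosphorus)
  x6 ≤ 3.3
  x5 ≤ 2.2
  x1, x2, x3, x4, x5, x6 ≥ 0.
The minimum-cost mix takes nothing from sorghum, molasses, barley, cassava meal — only meat-and-bone meal, limestone. Binding constraints: calcium and phosphorus.
So meat-and-bone meal = 0.8608 kg, limestone = 1.314 kg.
Total cost: 0.4·0.8608 + 0.05·1.314 = 0.41002.

R0.410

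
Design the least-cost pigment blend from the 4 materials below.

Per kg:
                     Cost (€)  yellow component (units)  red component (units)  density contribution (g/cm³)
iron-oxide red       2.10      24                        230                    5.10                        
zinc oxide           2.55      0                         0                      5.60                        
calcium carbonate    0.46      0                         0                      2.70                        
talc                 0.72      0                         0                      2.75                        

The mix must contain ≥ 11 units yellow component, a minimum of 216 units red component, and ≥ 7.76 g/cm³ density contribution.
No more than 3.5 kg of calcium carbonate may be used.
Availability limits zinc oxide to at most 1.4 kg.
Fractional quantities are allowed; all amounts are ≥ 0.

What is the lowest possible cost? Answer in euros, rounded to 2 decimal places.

€2.48

This is a linear program. Let x1 = kg of iron-oxide red, x2 = kg of zinc oxide, x3 = kg of calcium carbonate, x4 = kg of talc.
Minimise 2.1x1 + 2.55x2 + 0.46x3 + 0.72x4 s.t.:
  24x1 ≥ 11   (yellow component)
  230x1 ≥ 216   (red component)
  5.1x1 + 5.6x2 + 2.7x3 + 2.75x4 ≥ 7.76   (density contribution)
  x3 ≤ 3.5
  x2 ≤ 1.4
  x1, x2, x3, x4 ≥ 0.
The minimum-cost mix takes nothing from zinc oxide, talc — only iron-oxide red, calcium carbonate. There the red component and density contribution constraints are tight.
That vertex is x1 = 0.9391, x3 = 1.1.
Cost = 2.1·0.9391 + 0.46·1.1 = 2.4781.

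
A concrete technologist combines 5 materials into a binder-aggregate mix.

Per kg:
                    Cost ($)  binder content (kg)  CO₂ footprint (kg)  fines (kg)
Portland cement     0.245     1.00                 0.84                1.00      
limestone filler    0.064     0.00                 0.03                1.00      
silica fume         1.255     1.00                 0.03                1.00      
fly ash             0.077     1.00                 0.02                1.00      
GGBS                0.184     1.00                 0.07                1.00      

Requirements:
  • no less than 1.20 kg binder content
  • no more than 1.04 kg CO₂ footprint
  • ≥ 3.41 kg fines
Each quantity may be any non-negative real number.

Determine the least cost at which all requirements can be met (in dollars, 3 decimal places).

$0.234

Set it up as a linear program. Let x1 = kg of Portland cement, x2 = kg of limestone filler, x3 = kg of silica fume, x4 = kg of fly ash, x5 = kg of GGBS.
Minimise 0.245x1 + 0.064x2 + 1.255x3 + 0.077x4 + 0.184x5 subject to:
  1x1 + 1x3 + 1x4 + 1x5 ≥ 1.2   (binder content)
  0.84x1 + 0.03x2 + 0.03x3 + 0.02x4 + 0.07x5 ≤ 1.04   (CO₂ footprint)
  1x1 + 1x2 + 1x3 + 1x4 + 1x5 ≥ 3.41   (fines)
  x1, x2, x3, x4, x5 ≥ 0.
The optimal basis is {limestone filler, fly ash}; Portland cement, silica fume, GGBS drop out. Binding constraints: binder content and fines.
That vertex is x2 = 2.21, x4 = 1.2.
Cost = 0.064·2.21 + 0.077·1.2 = 0.23384.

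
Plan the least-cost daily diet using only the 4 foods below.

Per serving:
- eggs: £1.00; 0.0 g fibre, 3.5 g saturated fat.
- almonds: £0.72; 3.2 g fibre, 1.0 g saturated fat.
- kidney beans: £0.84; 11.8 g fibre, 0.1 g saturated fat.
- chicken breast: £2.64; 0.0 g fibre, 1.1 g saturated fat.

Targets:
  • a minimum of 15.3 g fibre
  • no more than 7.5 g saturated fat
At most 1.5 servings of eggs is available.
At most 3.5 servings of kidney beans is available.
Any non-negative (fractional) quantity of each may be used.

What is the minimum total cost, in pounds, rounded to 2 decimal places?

£1.09

Let x1 = servings of eggs, x2 = servings of almonds, x3 = servings of kidney beans, x4 = servings of chicken breast.
Minimize 1x1 + 0.72x2 + 0.84x3 + 2.64x4 subject to:
  3.2x2 + 11.8x3 ≥ 15.3   (fibre)
  3.5x1 + 1x2 + 0.1x3 + 1.1x4 ≤ 7.5   (saturated fat)
  x1 ≤ 1.5
  x3 ≤ 3.5
  x1, x2, x3, x4 ≥ 0.
At the optimum only kidney beans is positive (eggs, almonds, chicken breast = 0). There the fibre constraint is tight.
Solving gives x3 = 1.297.
Total cost: 0.84·1.297 = 1.0895.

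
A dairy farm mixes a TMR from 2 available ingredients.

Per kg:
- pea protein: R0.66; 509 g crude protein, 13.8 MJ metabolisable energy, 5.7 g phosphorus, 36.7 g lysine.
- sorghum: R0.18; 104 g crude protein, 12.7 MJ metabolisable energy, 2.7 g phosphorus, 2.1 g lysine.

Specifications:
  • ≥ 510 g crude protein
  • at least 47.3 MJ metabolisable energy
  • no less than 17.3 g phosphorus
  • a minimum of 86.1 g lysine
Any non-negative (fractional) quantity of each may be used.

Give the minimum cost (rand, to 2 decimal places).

Let x1 = kg of pea protein, x2 = kg of sorghum.
Minimise 0.66x1 + 0.18x2 subject to:
  509x1 + 104x2 ≥ 510   (crude protein)
  13.8x1 + 12.7x2 ≥ 47.3   (metabolisable energy)
  5.7x1 + 2.7x2 ≥ 17.3   (phosphorus)
  36.7x1 + 2.1x2 ≥ 86.1   (lysine)
  x1, x2 ≥ 0.
Both inputs are positive at the optimum. There the phosphorus and lysine constraints are tight.
Solving gives x1 = 2.251, x2 = 1.654.
Hence cost = 0.66·2.251 + 0.18·1.654 = R1.7834.

R1.78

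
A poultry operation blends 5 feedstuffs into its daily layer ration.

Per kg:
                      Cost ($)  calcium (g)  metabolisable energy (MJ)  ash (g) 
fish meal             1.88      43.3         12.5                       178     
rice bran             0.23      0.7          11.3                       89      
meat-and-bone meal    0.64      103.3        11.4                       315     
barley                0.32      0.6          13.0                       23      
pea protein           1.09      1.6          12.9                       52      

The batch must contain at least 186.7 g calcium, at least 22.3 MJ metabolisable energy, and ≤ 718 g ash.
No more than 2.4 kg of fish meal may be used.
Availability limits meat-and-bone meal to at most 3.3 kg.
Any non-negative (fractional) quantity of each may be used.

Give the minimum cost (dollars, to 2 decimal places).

Treat it as an LP. Let x1 = kg of fish meal, x2 = kg of rice bran, x3 = kg of meat-and-bone meal, x4 = kg of barley, x5 = kg of pea protein.
Minimize 1.88x1 + 0.23x2 + 0.64x3 + 0.32x4 + 1.09x5 subject to:
  43.3x1 + 0.7x2 + 103.3x3 + 0.6x4 + 1.6x5 ≥ 186.7   (calcium)
  12.5x1 + 11.3x2 + 11.4x3 + 13x4 + 12.9x5 ≥ 22.3   (metabolisable energy)
  178x1 + 89x2 + 315x3 + 23x4 + 52x5 ≤ 718   (ash)
  x1 ≤ 2.4
  x3 ≤ 3.3
  x1, x2, x3, x4, x5 ≥ 0.
The optimal basis is {rice bran, meat-and-bone meal}; fish meal, barley, pea protein drop out. Binding constraints: calcium and metabolisable energy.
Solving gives x2 = 0.1511, x3 = 1.806.
Hence cost = 0.23·0.1511 + 0.64·1.806 = $1.1906.

$1.19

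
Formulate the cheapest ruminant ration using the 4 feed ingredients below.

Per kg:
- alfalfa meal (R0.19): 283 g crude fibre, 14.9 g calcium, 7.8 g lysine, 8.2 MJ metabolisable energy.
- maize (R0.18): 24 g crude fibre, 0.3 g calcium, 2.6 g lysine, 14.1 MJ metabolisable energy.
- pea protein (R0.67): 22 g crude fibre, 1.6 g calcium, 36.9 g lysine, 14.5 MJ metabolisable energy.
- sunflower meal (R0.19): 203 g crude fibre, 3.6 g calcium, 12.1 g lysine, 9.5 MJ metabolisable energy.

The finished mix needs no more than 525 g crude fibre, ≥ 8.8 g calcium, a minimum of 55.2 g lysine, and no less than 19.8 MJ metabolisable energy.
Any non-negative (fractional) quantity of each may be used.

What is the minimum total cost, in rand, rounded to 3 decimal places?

Treat it as an LP. Let x1 = kg of alfalfa meal, x2 = kg of maize, x3 = kg of pea protein, x4 = kg of sunflower meal.
min 0.19x1 + 0.18x2 + 0.67x3 + 0.19x4 s.t.:
  283x1 + 24x2 + 22x3 + 203x4 ≤ 525   (crude fibre)
  14.9x1 + 0.3x2 + 1.6x3 + 3.6x4 ≥ 8.8   (calcium)
  7.8x1 + 2.6x2 + 36.9x3 + 12.1x4 ≥ 55.2   (lysine)
  8.2x1 + 14.1x2 + 14.5x3 + 9.5x4 ≥ 19.8   (metabolisable energy)
  x1, x2, x3, x4 ≥ 0.
The cheapest feasible vertex uses only pea protein, sunflower meal; alfalfa meal, maize are not used. Binding constraints: crude fibre and lysine.
Optimal quantities: pea protein = 0.6718 kg, sunflower meal = 2.513 kg.
Hence cost = 0.67·0.6718 + 0.19·2.513 = R0.92758.

R0.928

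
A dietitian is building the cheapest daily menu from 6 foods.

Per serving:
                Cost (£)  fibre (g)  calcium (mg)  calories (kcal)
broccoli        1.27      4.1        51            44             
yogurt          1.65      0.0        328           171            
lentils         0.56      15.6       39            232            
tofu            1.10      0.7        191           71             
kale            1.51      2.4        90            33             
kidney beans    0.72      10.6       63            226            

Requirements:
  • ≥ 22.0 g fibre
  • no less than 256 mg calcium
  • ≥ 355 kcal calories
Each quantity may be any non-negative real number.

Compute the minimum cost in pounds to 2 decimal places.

Treat it as an LP. Let x1 = servings of broccoli, x2 = servings of yogurt, x3 = servings of lentils, x4 = servings of tofu, x5 = servings of kale, x6 = servings of kidney beans.
Minimise 1.27x1 + 1.65x2 + 0.56x3 + 1.1x4 + 1.51x5 + 0.72x6 subject to:
  4.1x1 + 15.6x3 + 0.7x4 + 2.4x5 + 10.6x6 ≥ 22   (fibre)
  51x1 + 328x2 + 39x3 + 191x4 + 90x5 + 63x6 ≥ 256   (calcium)
  44x1 + 171x2 + 232x3 + 71x4 + 33x5 + 226x6 ≥ 355   (calories)
  x1, x2, x3, x4, x5, x6 ≥ 0.
At the optimum only yogurt, lentils are positive (broccoli, tofu, kale, kidney beans = 0). There the fibre and calcium constraints are tight.
Solving gives x2 = 0.6128, x3 = 1.41.
Cost = 1.65·0.6128 + 0.56·1.41 = 1.8007.

£1.80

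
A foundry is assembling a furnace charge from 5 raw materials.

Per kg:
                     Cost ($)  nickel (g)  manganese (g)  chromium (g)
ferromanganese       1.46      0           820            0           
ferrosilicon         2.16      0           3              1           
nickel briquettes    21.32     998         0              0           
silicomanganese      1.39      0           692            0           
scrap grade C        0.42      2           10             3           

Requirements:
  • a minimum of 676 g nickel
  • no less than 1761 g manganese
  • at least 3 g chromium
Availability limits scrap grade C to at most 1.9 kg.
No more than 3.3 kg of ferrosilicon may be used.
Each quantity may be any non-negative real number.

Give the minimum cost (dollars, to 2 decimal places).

Treat it as an LP. Let x1 = kg of ferromanganese, x2 = kg of ferrosilicon, x3 = kg of nickel briquettes, x4 = kg of silicomanganese, x5 = kg of scrap grade C.
Minimize 1.46x1 + 2.16x2 + 21.32x3 + 1.39x4 + 0.42x5 subject to:
  998x3 + 2x5 ≥ 676   (nickel)
  820x1 + 3x2 + 692x4 + 10x5 ≥ 1761   (manganese)
  1x2 + 3x5 ≥ 3   (chromium)
  x5 ≤ 1.9
  x2 ≤ 3.3
  x1, x2, x3, x4, x5 ≥ 0.
The optimal basis is {ferromanganese, nickel briquettes, scrap grade C}; ferrosilicon, silicomanganese drop out. There the nickel, manganese, chromium constraints are tight.
That vertex is x1 = 2.135, x3 = 0.6754, x5 = 1.
Hence cost = 1.46·2.135 + 21.32·0.6754 + 0.42·1 = $17.9366.

$17.94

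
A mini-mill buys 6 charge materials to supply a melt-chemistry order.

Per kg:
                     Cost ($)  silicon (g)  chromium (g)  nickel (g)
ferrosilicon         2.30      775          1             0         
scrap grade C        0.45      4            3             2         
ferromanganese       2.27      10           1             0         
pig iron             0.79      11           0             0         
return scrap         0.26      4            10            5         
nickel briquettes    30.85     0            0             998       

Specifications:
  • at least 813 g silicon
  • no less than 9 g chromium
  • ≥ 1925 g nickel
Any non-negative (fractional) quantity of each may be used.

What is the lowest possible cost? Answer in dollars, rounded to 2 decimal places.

$61.99

Let x1 = kg of ferrosilicon, x2 = kg of scrap grade C, x3 = kg of ferromanganese, x4 = kg of pig iron, x5 = kg of return scrap, x6 = kg of nickel briquettes.
Minimise 2.3x1 + 0.45x2 + 2.27x3 + 0.79x4 + 0.26x5 + 30.85x6 subject to:
  775x1 + 4x2 + 10x3 + 11x4 + 4x5 ≥ 813   (silicon)
  1x1 + 3x2 + 1x3 + 10x5 ≥ 9   (chromium)
  2x2 + 5x5 + 998x6 ≥ 1925   (nickel)
  x1, x2, x3, x4, x5, x6 ≥ 0.
At the optimum only ferrosilicon, return scrap, nickel briquettes are positive (scrap grade C, ferromanganese, pig iron = 0). Binding constraints: silicon, chromium, nickel.
Optimal quantities: ferrosilicon = 1.0449 kg, return scrap = 0.79551 kg, nickel briquettes = 1.9249 kg.
Cost = 2.3·1.0449 + 0.26·0.79551 + 30.85·1.9249 = 61.9933.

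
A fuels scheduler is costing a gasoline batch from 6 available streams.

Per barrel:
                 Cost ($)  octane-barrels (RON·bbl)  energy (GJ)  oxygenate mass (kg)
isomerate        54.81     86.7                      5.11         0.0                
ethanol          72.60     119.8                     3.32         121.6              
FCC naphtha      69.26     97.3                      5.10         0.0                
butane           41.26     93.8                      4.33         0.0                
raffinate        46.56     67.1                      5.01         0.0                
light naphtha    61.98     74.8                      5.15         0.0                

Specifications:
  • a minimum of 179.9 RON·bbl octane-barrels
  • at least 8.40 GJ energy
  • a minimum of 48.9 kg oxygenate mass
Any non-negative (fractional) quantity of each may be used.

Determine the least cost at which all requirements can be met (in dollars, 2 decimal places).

$95.91

Let x1 = barrels of isomerate, x2 = barrels of ethanol, x3 = barrels of FCC naphtha, x4 = barrels of butane, x5 = barrels of raffinate, x6 = barrels of light naphtha.
min 54.81x1 + 72.6x2 + 69.26x3 + 41.26x4 + 46.56x5 + 61.98x6 with:
  86.7x1 + 119.8x2 + 97.3x3 + 93.8x4 + 67.1x5 + 74.8x6 ≥ 179.9   (octane-barrels)
  5.11x1 + 3.32x2 + 5.1x3 + 4.33x4 + 5.01x5 + 5.15x6 ≥ 8.4   (energy)
  121.6x2 ≥ 48.9   (oxygenate mass)
  x1, x2, x3, x4, x5, x6 ≥ 0.
The cheapest feasible vertex uses only ethanol, butane, raffinate; isomerate, FCC naphtha, light naphtha are not used. There the octane-barrels, energy, oxygenate mass constraints are tight.
Optimal quantities: ethanol = 0.40214 barrels, butane = 1.0362 barrels, raffinate = 0.51464 barrels.
Objective = 72.6·0.40214 + 41.26·1.0362 + 46.56·0.51464 = 95.9106.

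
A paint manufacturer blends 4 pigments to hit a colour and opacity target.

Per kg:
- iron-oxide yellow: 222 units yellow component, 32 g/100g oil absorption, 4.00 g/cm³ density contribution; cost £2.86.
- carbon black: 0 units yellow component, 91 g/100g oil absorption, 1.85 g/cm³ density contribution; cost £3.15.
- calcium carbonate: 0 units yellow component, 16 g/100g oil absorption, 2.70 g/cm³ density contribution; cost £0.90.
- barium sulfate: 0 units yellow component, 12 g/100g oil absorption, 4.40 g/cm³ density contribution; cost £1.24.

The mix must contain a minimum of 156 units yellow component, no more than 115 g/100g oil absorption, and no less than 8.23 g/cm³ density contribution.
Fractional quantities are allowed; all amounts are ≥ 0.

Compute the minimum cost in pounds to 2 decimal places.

£3.54

Treat it as an LP. Let x1 = kg of iron-oxide yellow, x2 = kg of carbon black, x3 = kg of calcium carbonate, x4 = kg of barium sulfate.
Minimize 2.86x1 + 3.15x2 + 0.9x3 + 1.24x4 with:
  222x1 ≥ 156   (yellow component)
  32x1 + 91x2 + 16x3 + 12x4 ≤ 115   (oil absorption)
  4x1 + 1.85x2 + 2.7x3 + 4.4x4 ≥ 8.23   (density contribution)
  x1, x2, x3, x4 ≥ 0.
The minimum-cost mix takes nothing from carbon black, calcium carbonate — only iron-oxide yellow, barium sulfate. Binding constraints: yellow component and density contribution.
Solving gives x1 = 0.7027, x4 = 1.232.
Objective = 2.86·0.7027 + 1.24·1.232 = 3.5374.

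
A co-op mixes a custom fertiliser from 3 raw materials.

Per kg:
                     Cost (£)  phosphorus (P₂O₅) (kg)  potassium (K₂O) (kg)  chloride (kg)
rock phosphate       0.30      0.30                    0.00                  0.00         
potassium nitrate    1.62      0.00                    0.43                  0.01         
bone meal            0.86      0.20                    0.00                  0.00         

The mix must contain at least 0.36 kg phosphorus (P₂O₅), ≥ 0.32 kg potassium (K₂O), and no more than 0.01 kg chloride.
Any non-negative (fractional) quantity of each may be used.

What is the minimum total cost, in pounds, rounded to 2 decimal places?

Set it up as a linear program. Let x1 = kg of rock phosphate, x2 = kg of potassium nitrate, x3 = kg of bone meal.
Minimise 0.3x1 + 1.62x2 + 0.86x3 with:
  0.3x1 + 0.2x3 ≥ 0.36   (phosphorus (P₂O₅))
  0.43x2 ≥ 0.32   (potassium (K₂O))
  0.01x2 ≤ 0.01   (chloride)
  x1, x2, x3 ≥ 0.
The cheapest feasible vertex uses only rock phosphate, potassium nitrate; bone meal is not used. There the phosphorus (P₂O₅) and potassium (K₂O) constraints are tight.
That vertex is x1 = 1.2, x2 = 0.7442.
Objective = 0.3·1.2 + 1.62·0.7442 = 1.5656.

£1.57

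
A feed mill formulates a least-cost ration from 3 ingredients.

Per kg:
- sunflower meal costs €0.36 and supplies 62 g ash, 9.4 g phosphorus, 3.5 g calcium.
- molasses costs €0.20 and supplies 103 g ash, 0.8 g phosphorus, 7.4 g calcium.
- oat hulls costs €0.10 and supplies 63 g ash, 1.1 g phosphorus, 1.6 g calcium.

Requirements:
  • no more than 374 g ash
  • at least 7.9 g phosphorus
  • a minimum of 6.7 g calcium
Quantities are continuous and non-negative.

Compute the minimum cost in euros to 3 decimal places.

€0.392

Treat it as an LP. Let x1 = kg of sunflower meal, x2 = kg of molasses, x3 = kg of oat hulls.
min 0.36x1 + 0.2x2 + 0.1x3 with:
  62x1 + 103x2 + 63x3 ≤ 374   (ash)
  9.4x1 + 0.8x2 + 1.1x3 ≥ 7.9   (phosphorus)
  3.5x1 + 7.4x2 + 1.6x3 ≥ 6.7   (calcium)
  x1, x2, x3 ≥ 0.
At the optimum only sunflower meal, molasses are positive (oat hulls = 0). The phosphorus and calcium requirements are met with equality.
Optimal quantities: sunflower meal = 0.7954 kg, molasses = 0.5292 kg.
Total cost: 0.36·0.7954 + 0.2·0.5292 = 0.39218.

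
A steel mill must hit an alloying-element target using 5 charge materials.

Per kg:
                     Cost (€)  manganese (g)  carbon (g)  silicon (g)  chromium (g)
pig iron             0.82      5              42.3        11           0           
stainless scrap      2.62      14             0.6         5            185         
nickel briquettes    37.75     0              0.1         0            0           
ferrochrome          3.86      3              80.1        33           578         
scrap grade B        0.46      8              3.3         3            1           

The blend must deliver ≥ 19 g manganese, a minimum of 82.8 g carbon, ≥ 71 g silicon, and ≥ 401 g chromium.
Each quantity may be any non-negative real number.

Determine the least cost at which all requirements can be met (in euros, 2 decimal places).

€6.26

This is a linear program. Let x1 = kg of pig iron, x2 = kg of stainless scrap, x3 = kg of nickel briquettes, x4 = kg of ferrochrome, x5 = kg of scrap grade B.
Minimize 0.82x1 + 2.62x2 + 37.75x3 + 3.86x4 + 0.46x5 s.t.:
  5x1 + 14x2 + 3x4 + 8x5 ≥ 19   (manganese)
  42.3x1 + 0.6x2 + 0.1x3 + 80.1x4 + 3.3x5 ≥ 82.8   (carbon)
  11x1 + 5x2 + 33x4 + 3x5 ≥ 71   (silicon)
  185x2 + 578x4 + 1x5 ≥ 401   (chromium)
  x1, x2, x3, x4, x5 ≥ 0.
At the optimum only pig iron, ferrochrome are positive (stainless scrap, nickel briquettes, scrap grade B = 0). The silicon and chromium requirements are met with equality.
Solving gives x1 = 4.373, x4 = 0.6938.
Objective = 0.82·4.373 + 3.86·0.6938 = 6.2639.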